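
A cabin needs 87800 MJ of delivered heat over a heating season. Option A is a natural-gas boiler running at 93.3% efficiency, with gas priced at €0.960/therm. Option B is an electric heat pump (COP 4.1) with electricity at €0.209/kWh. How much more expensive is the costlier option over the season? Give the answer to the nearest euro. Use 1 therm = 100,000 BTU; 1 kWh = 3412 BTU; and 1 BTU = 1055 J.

Heat load = 87800 MJ = 87,800,000,000 J / 1055 = 83,222,749 BTU
Gas: input = 83,222,749 / 0.933 = 89,199,088 BTU = 892 therm → 892 × €0.960 = €856.31
Heat pump: 83,222,749 BTU / 3412 = 24,390 kWh heat; / 4.1 = 5,949 kWh in → × €0.209 = €1,243.36
Difference = |€856.31 − €1,243.36| = €387.04 ≈ €387

€387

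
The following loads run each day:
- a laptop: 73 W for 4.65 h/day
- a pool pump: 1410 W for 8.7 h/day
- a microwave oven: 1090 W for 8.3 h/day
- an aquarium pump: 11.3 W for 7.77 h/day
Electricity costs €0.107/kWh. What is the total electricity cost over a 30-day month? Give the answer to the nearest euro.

laptop: 73 W × 4.65 h × 30 d = 10,184 Wh = 10.18 kWh
pool pump: 1410 W × 8.7 h × 30 d = 368,010 Wh = 368 kWh
microwave oven: 1090 W × 8.3 h × 30 d = 271,410 Wh = 271.4 kWh
aquarium pump: 11.3 W × 7.77 h × 30 d = 2,634 Wh = 2.634 kWh
Total energy = 10.18 + 368 + 271.4 + 2.634 = 652.2 kWh
Cost = 652.2 kWh × €0.107 = €69.79 ≈ €70

€70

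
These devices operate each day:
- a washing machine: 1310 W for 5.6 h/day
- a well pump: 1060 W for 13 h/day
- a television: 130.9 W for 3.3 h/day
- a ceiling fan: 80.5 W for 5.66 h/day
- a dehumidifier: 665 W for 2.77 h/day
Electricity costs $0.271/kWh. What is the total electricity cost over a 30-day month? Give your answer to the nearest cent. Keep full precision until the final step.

$193.87

washing machine: 1310 W × 5.6 h × 30 d = 220,080 Wh = 220.1 kWh
well pump: 1060 W × 13 h × 30 d = 413,400 Wh = 413.4 kWh
television: 130.9 W × 3.3 h × 30 d = 12,959 Wh = 12.96 kWh
ceiling fan: 80.5 W × 5.66 h × 30 d = 13,669 Wh = 13.67 kWh
dehumidifier: 665 W × 2.77 h × 30 d = 55,262 Wh = 55.26 kWh
Total energy = 220.1 + 413.4 + 12.96 + 13.67 + 55.26 = 715.4 kWh
Cost = 715.4 kWh × $0.271 = $193.87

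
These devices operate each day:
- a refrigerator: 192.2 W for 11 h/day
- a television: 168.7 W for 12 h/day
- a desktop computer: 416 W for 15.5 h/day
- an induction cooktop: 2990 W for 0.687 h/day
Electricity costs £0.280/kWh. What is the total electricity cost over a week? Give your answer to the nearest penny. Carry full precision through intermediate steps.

refrigerator: 192.2 W × 11 h × 7 d = 14,799 Wh = 14.8 kWh
television: 168.7 W × 12 h × 7 d = 14,171 Wh = 14.17 kWh
desktop computer: 416 W × 15.5 h × 7 d = 45,136 Wh = 45.14 kWh
induction cooktop: 2990 W × 0.687 h × 7 d = 14,379 Wh = 14.38 kWh
Total energy = 14.8 + 14.17 + 45.14 + 14.38 = 88.49 kWh
Cost = 88.49 kWh × £0.280 = £24.78

£24.78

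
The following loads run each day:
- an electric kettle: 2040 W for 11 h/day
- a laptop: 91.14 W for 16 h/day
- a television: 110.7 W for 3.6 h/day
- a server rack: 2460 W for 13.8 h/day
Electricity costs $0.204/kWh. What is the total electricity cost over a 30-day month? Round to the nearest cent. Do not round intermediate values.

$356.46

electric kettle: 2040 W × 11 h × 30 d = 673,200 Wh = 673.2 kWh
laptop: 91.14 W × 16 h × 30 d = 43,747 Wh = 43.75 kWh
television: 110.7 W × 3.6 h × 30 d = 11,956 Wh = 11.96 kWh
server rack: 2460 W × 13.8 h × 30 d = 1,018,440 Wh = 1,018 kWh
Total energy = 673.2 + 43.75 + 11.96 + 1,018 = 1,747 kWh
Cost = 1,747 kWh × $0.204 = $356.46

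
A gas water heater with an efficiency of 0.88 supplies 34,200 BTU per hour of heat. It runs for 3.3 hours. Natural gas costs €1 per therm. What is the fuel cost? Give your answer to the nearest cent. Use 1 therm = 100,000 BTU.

Heat delivered = 34,200 BTU/h × 3.3 h = 112,860 BTU
Gas input = 112,860 / 0.88 = 128,250 BTU
= 128,250 / 100,000 = 1.282 therm
Cost = 1.282 × €1/therm = €1.28

€1.28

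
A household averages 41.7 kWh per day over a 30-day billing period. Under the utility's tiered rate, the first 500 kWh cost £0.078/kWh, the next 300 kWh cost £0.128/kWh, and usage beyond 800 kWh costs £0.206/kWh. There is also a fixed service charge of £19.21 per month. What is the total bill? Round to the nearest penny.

Usage = 41.7 kWh/day × 30 days = 1251 kWh
First 500 kWh × £0.078 = £39.00
Next 300 kWh × £0.128 = £38.40
Remaining 451 kWh × £0.206 = £92.91
Energy charge = £170.31; + service £19.21 = £189.52

£189.52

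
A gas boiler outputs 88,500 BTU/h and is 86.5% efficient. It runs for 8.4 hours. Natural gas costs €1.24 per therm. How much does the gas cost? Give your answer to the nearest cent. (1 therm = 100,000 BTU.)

Heat delivered = 88,500 BTU/h × 8.4 h = 743,400 BTU
Gas input = 743,400 / 0.865 = 859,422 BTU
= 859,422 / 100,000 = 8.594 therm
Cost = 8.594 × €1.24/therm = €10.66

€10.66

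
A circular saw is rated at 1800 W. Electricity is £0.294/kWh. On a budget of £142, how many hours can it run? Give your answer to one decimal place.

268.3 h

Energy budget = £142 / £0.294 per kWh = 483 kWh = 482,993 Wh
Runtime = 482,993 Wh / 1800 W = 268.3 h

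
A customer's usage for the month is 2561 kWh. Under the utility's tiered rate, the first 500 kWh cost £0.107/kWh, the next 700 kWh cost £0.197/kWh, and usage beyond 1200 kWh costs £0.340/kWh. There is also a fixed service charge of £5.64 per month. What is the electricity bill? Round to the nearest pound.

First 500 kWh × £0.107 = £53.50
Next 700 kWh × £0.197 = £137.90
Remaining 1361 kWh × £0.340 = £462.74
Energy charge = £654.14; + service £5.64 = £659.78 ≈ £660

£660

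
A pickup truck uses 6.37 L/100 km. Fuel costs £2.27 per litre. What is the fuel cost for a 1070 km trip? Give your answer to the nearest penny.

£154.72

Fuel = 6.37 L/100 km × 1070 km / 100 = 68.16 L
Cost = 68.16 L × £2.27/L = £154.72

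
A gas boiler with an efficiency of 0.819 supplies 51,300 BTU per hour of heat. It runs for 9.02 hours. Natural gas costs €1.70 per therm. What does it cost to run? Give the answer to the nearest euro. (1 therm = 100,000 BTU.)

€10

Heat delivered = 51,300 BTU/h × 9.02 h = 462,726 BTU
Gas input = 462,726 / 0.819 = 564,989 BTU
= 564,989 / 100,000 = 5.65 therm
Cost = 5.65 × €1.70/therm = €9.60 ≈ €10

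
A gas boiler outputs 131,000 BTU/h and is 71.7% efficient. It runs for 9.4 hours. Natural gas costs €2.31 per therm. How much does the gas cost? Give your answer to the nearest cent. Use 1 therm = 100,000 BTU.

Heat delivered = 131,000 BTU/h × 9.4 h = 1,231,400 BTU
Gas input = 1,231,400 / 0.717 = 1,717,434 BTU
= 1,717,434 / 100,000 = 17.17 therm
Cost = 17.17 × €2.31/therm = €39.67

€39.67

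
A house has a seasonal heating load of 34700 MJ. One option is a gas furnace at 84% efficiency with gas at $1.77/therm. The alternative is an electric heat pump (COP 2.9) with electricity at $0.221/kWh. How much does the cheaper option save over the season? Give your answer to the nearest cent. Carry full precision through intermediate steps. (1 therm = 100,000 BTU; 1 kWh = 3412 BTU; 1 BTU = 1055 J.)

Heat load = 34700 MJ = 34,700,000,000 J / 1055 = 32,890,995 BTU
Gas: input = 32,890,995 / 0.84 = 39,155,947 BTU = 391.6 therm → 391.6 × $1.77 = $693.06
Heat pump: 32,890,995 BTU / 3412 = 9,640 kWh heat; / 2.9 = 3,324 kWh in → × $0.221 = $734.62
Difference = |$693.06 − $734.62| = $41.56

$41.56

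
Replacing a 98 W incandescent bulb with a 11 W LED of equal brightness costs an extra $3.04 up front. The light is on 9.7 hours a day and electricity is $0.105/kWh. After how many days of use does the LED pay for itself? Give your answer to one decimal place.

34.3 days

Power saved = 98 − 11 = 87 W
Daily energy saved = 87 W × 9.7 h = 843.9 Wh = 0.8439 kWh
Daily savings = 0.8439 × $0.105 = $0.0886
Payback = $3.04 / $0.0886 per day = 34.31 days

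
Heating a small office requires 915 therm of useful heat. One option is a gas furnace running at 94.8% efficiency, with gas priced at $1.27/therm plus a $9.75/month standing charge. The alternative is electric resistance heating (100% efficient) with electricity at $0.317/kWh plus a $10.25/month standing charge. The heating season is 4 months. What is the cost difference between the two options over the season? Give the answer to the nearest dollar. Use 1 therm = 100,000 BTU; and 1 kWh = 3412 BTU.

Heat load = 915 therm × 100,000 = 91,500,000 BTU
Gas: input = 91,500,000 / 0.948 = 96,518,987 BTU = 965.2 therm → 965.2 × $1.27 = $1,225.79; + 4 × $9.75 standing = $1,264.79
Electric: 91,500,000 BTU / 3412 = 26,820 kWh → × $0.317 = $8,501.03; + 4 × $10.25 standing = $8,542.03
Difference = |$1,264.79 − $8,542.03| = $7,277.23 ≈ $7277

$7277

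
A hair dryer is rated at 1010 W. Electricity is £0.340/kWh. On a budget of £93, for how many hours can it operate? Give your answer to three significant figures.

Energy budget = £93 / £0.340 per kWh = 273.5 kWh = 273,529 Wh
Runtime = 273,529 Wh / 1010 W = 270.8 h

271 h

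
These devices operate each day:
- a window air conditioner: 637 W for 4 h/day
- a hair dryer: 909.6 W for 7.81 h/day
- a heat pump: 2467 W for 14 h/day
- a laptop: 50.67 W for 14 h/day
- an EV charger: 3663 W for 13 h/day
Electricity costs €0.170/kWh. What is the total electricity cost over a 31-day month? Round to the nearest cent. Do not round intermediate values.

window air conditioner: 637 W × 4 h × 31 d = 78,988 Wh = 78.99 kWh
hair dryer: 909.6 W × 7.81 h × 31 d = 220,223 Wh = 220.2 kWh
heat pump: 2467 W × 14 h × 31 d = 1,070,678 Wh = 1,071 kWh
laptop: 50.67 W × 14 h × 31 d = 21,991 Wh = 21.99 kWh
EV charger: 3663 W × 13 h × 31 d = 1,476,189 Wh = 1,476 kWh
Total energy = 78.99 + 220.2 + 1,071 + 21.99 + 1,476 = 2,868 kWh
Cost = 2,868 kWh × €0.170 = €487.57

€487.57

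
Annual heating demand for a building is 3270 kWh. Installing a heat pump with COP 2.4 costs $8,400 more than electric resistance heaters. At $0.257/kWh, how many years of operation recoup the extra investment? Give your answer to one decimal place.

17.1 years

Resistance: 3270 kWh × $0.257 = $840.39/yr
Heat pump: 3270 / 2.4 = 1362 kWh in → × $0.257 = $350.16/yr
Annual savings = $490.23
Payback = $8,400 / $490.23 = 17.1 years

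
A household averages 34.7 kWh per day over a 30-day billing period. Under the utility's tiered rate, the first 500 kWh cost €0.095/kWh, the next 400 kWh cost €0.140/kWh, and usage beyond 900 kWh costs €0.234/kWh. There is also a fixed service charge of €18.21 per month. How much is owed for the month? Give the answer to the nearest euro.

€155

Usage = 34.7 kWh/day × 30 days = 1041 kWh
First 500 kWh × €0.095 = €47.50
Next 400 kWh × €0.140 = €56.00
Remaining 141 kWh × €0.234 = €32.99
Energy charge = €136.49; + service €18.21 = €154.70 ≈ €155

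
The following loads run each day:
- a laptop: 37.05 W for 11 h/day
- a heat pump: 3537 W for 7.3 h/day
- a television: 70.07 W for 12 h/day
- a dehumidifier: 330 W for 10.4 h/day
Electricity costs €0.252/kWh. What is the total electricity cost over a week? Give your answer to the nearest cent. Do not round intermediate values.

laptop: 37.05 W × 11 h × 7 d = 2,853 Wh = 2.853 kWh
heat pump: 3537 W × 7.3 h × 7 d = 180,741 Wh = 180.7 kWh
television: 70.07 W × 12 h × 7 d = 5,886 Wh = 5.886 kWh
dehumidifier: 330 W × 10.4 h × 7 d = 24,024 Wh = 24.02 kWh
Total energy = 2.853 + 180.7 + 5.886 + 24.02 = 213.5 kWh
Cost = 213.5 kWh × €0.252 = €53.80

€53.80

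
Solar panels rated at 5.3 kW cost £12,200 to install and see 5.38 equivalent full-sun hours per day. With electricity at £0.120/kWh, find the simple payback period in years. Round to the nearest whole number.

Daily generation = 5.3 kW × 5.38 h = 28.51 kWh
Annual generation = 28.51 × 365 = 10408 kWh
Annual savings = 10408 × £0.120 = £1,248.91
Payback = £12,200 / £1,248.91 = 9.77 years

10 years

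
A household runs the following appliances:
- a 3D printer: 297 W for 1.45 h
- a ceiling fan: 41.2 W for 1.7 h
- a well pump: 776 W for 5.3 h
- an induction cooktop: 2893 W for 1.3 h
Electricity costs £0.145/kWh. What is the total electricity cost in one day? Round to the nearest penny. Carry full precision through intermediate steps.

3D printer: 297 W × 1.45 h = 431 Wh = 0.4306 kWh
ceiling fan: 41.2 W × 1.7 h = 70 Wh = 0.07004 kWh
well pump: 776 W × 5.3 h = 4,113 Wh = 4.113 kWh
induction cooktop: 2893 W × 1.3 h = 3,761 Wh = 3.761 kWh
Total energy = 0.4306 + 0.07004 + 4.113 + 3.761 = 8.374 kWh
Cost = 8.374 kWh × £0.145 = £1.21

£1.21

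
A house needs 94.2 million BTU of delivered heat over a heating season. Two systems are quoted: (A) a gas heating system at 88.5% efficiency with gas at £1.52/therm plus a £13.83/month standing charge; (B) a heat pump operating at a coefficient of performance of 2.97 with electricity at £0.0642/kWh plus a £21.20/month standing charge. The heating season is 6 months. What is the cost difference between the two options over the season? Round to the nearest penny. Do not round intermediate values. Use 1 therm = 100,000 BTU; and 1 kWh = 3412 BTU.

Heat load = 94.2 × 10⁶ BTU = 94,200,000 BTU
Gas: input = 94,200,000 / 0.885 = 106,440,678 BTU = 1,064 therm → 1,064 × £1.52 = £1,617.90; + 6 × £13.83 standing = £1,700.88
Heat pump: 94,200,000 BTU / 3412 = 27,610 kWh heat; / 2.97 = 9,296 kWh in → × £0.0642 = £596.79; + 6 × £21.20 standing = £723.99
Difference = |£1,700.88 − £723.99| = £976.89

£976.89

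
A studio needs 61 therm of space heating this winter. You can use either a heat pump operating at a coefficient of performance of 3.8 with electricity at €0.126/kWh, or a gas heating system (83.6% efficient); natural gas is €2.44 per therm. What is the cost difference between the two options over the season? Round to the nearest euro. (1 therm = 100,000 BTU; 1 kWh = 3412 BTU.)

Heat load = 61 therm × 100,000 = 6,100,000 BTU
Gas: input = 6,100,000 / 0.836 = 7,296,651 BTU = 72.97 therm → 72.97 × €2.44 = €178.04
Heat pump: 6,100,000 BTU / 3412 = 1,788 kWh heat; / 3.8 = 470.5 kWh in → × €0.126 = €59.28
Difference = |€178.04 − €59.28| = €118.76 ≈ €119

€119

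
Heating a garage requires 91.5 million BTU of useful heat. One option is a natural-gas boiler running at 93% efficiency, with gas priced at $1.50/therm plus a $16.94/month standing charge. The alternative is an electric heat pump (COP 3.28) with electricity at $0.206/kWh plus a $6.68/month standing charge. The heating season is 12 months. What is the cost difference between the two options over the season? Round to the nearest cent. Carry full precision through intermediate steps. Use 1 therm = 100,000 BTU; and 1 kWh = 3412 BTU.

Heat load = 91.5 × 10⁶ BTU = 91,500,000 BTU
Gas: input = 91,500,000 / 0.93 = 98,387,097 BTU = 983.9 therm → 983.9 × $1.50 = $1,475.81; + 12 × $16.94 standing = $1,679.09
Heat pump: 91,500,000 BTU / 3412 = 26,820 kWh heat; / 3.28 = 8,176 kWh in → × $0.206 = $1,684.25; + 12 × $6.68 standing = $1,764.41
Difference = |$1,679.09 − $1,764.41| = $85.32

$85.32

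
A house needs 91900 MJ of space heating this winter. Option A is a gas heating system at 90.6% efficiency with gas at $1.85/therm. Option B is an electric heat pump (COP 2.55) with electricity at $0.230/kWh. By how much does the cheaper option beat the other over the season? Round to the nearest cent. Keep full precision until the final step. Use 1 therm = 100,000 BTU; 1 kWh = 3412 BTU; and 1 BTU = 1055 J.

Heat load = 91900 MJ = 91,900,000,000 J / 1055 = 87,109,005 BTU
Gas: input = 87,109,005 / 0.906 = 96,146,804 BTU = 961.5 therm → 961.5 × $1.85 = $1,778.72
Heat pump: 87,109,005 BTU / 3412 = 25,530 kWh heat; / 2.55 = 10,010 kWh in → × $0.230 = $2,302.72
Difference = |$1,778.72 − $2,302.72| = $524.01

$524.01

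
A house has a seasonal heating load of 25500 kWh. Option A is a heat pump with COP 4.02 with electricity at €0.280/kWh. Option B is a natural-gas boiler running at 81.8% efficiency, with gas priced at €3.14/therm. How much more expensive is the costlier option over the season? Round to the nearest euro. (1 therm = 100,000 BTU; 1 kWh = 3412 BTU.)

Heat load = 25500 kWh × 3412 = 87,006,000 BTU
Gas: input = 87,006,000 / 0.818 = 106,364,303 BTU = 1,064 therm → 1,064 × €3.14 = €3,339.84
Heat pump: 87,006,000 BTU / 3412 = 25,500 kWh heat; / 4.02 = 6,343 kWh in → × €0.280 = €1,776.12
Difference = |€3,339.84 − €1,776.12| = €1,563.72 ≈ €1564

€1564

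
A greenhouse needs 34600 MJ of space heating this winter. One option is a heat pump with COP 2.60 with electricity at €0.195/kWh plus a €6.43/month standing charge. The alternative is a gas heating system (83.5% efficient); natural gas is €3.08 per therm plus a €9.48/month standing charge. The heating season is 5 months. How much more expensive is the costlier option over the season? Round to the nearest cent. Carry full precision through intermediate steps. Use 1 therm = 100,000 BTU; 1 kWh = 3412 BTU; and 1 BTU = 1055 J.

Heat load = 34600 MJ = 34,600,000,000 J / 1055 = 32,796,209 BTU
Gas: input = 32,796,209 / 0.835 = 39,276,896 BTU = 392.8 therm → 392.8 × €3.08 = €1,209.73; + 5 × €9.48 standing = €1,257.13
Heat pump: 32,796,209 BTU / 3412 = 9,612 kWh heat; / 2.60 = 3,697 kWh in → × €0.195 = €720.90; + 5 × €6.43 standing = €753.05
Difference = |€1,257.13 − €753.05| = €504.08

€504.08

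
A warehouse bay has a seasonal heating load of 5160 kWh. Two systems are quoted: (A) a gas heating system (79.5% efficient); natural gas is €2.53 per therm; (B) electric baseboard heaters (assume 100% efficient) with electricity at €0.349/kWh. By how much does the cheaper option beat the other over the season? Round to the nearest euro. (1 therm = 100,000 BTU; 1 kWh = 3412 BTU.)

€1241

Heat load = 5160 kWh × 3412 = 17,605,920 BTU
Gas: input = 17,605,920 / 0.795 = 22,145,811 BTU = 221.5 therm → 221.5 × €2.53 = €560.29
Electric: 17,605,920 BTU / 3412 = 5,160 kWh → × €0.349 = €1,800.84
Difference = |€560.29 − €1,800.84| = €1,240.55 ≈ €1241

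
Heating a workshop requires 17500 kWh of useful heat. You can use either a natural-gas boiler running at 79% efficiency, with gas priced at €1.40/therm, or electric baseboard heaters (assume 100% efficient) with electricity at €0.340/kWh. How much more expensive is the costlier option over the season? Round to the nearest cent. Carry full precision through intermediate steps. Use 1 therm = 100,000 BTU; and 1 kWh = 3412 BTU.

Heat load = 17500 kWh × 3412 = 59,710,000 BTU
Gas: input = 59,710,000 / 0.790 = 75,582,278 BTU = 755.8 therm → 755.8 × €1.40 = €1,058.15
Electric: 59,710,000 BTU / 3412 = 17,500 kWh → × €0.340 = €5,950.00
Difference = |€1,058.15 − €5,950.00| = €4,891.85

€4891.85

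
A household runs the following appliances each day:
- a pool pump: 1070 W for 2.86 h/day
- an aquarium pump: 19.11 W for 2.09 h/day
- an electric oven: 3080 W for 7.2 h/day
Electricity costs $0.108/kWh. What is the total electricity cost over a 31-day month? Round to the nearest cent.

$84.62

pool pump: 1070 W × 2.86 h × 31 d = 94,866 Wh = 94.87 kWh
aquarium pump: 19.11 W × 2.09 h × 31 d = 1,238 Wh = 1.238 kWh
electric oven: 3080 W × 7.2 h × 31 d = 687,456 Wh = 687.5 kWh
Total energy = 94.87 + 1.238 + 687.5 = 783.6 kWh
Cost = 783.6 kWh × $0.108 = $84.62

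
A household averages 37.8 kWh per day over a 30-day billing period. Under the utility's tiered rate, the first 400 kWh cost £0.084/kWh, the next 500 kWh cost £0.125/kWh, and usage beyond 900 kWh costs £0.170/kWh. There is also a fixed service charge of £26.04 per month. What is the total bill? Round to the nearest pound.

£162

Usage = 37.8 kWh/day × 30 days = 1134 kWh
First 400 kWh × £0.084 = £33.60
Next 500 kWh × £0.125 = £62.50
Remaining 234 kWh × £0.170 = £39.78
Energy charge = £135.88; + service £26.04 = £161.92 ≈ £162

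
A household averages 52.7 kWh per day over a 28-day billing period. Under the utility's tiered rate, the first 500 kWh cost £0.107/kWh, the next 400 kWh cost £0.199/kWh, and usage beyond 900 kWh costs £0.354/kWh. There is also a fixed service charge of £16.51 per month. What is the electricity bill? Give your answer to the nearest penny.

Usage = 52.7 kWh/day × 28 days = 1475.6 kWh
First 500 kWh × £0.107 = £53.50
Next 400 kWh × £0.199 = £79.60
Remaining 575.6 kWh × £0.354 = £203.76
Energy charge = £336.86; + service £16.51 = £353.37

£353.37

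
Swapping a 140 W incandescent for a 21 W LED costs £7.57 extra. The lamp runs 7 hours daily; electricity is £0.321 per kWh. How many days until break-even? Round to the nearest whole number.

Power saved = 140 − 21 = 119 W
Daily energy saved = 119 W × 7 h = 833 Wh = 0.833 kWh
Daily savings = 0.833 × £0.321 = £0.2674
Payback = £7.57 / £0.2674 per day = 28.31 days

28 days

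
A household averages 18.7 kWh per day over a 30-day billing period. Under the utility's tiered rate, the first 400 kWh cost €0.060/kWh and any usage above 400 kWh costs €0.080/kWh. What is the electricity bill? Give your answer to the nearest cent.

Usage = 18.7 kWh/day × 30 days = 561 kWh
First 400 kWh × €0.060 = €24.00
Remaining 161 kWh × €0.080 = €12.88
Total = €36.88

€36.88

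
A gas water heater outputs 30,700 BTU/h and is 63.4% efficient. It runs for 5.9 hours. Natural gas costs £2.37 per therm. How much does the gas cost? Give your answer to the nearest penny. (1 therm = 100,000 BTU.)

£6.77

Heat delivered = 30,700 BTU/h × 5.9 h = 181,130 BTU
Gas input = 181,130 / 0.634 = 285,694 BTU
= 285,694 / 100,000 = 2.857 therm
Cost = 2.857 × £2.37/therm = £6.77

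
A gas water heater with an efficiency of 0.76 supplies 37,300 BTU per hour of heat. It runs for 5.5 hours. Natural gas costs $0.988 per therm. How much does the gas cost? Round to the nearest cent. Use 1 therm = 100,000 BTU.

$2.67

Heat delivered = 37,300 BTU/h × 5.5 h = 205,150 BTU
Gas input = 205,150 / 0.76 = 269,934 BTU
= 269,934 / 100,000 = 2.699 therm
Cost = 2.699 × $0.988/therm = $2.67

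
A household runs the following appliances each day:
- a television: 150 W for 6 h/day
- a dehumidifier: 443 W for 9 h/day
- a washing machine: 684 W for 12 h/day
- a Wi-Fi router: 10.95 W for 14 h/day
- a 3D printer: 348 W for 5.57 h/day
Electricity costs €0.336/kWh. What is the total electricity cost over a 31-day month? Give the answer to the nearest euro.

€158

television: 150 W × 6 h × 31 d = 27,900 Wh = 27.9 kWh
dehumidifier: 443 W × 9 h × 31 d = 123,597 Wh = 123.6 kWh
washing machine: 684 W × 12 h × 31 d = 254,448 Wh = 254.4 kWh
Wi-Fi router: 10.95 W × 14 h × 31 d = 4,752 Wh = 4.752 kWh
3D printer: 348 W × 5.57 h × 31 d = 60,089 Wh = 60.09 kWh
Total energy = 27.9 + 123.6 + 254.4 + 4.752 + 60.09 = 470.8 kWh
Cost = 470.8 kWh × €0.336 = €158.18 ≈ €158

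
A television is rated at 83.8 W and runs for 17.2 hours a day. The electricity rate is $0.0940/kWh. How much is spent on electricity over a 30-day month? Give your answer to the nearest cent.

$4.06

Energy = 83.8 W × 17.2 h/day × 30 days = 43,241 Wh = 43.24 kWh
Cost = 43.24 kWh × $0.0940/kWh = $4.06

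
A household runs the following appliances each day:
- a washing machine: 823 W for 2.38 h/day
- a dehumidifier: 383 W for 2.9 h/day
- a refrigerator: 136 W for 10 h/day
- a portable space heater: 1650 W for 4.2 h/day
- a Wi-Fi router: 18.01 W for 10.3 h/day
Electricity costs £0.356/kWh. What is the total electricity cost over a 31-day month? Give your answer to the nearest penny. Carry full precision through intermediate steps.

£127.41

washing machine: 823 W × 2.38 h × 31 d = 60,721 Wh = 60.72 kWh
dehumidifier: 383 W × 2.9 h × 31 d = 34,432 Wh = 34.43 kWh
refrigerator: 136 W × 10 h × 31 d = 42,160 Wh = 42.16 kWh
portable space heater: 1650 W × 4.2 h × 31 d = 214,830 Wh = 214.8 kWh
Wi-Fi router: 18.01 W × 10.3 h × 31 d = 5,751 Wh = 5.751 kWh
Total energy = 60.72 + 34.43 + 42.16 + 214.8 + 5.751 = 357.9 kWh
Cost = 357.9 kWh × £0.356 = £127.41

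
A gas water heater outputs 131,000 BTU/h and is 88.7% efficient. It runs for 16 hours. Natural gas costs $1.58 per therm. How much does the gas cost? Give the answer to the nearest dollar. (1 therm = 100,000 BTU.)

Heat delivered = 131,000 BTU/h × 16 h = 2,096,000 BTU
Gas input = 2,096,000 / 0.887 = 2,363,021 BTU
= 2,363,021 / 100,000 = 23.63 therm
Cost = 23.63 × $1.58/therm = $37.34 ≈ $37

$37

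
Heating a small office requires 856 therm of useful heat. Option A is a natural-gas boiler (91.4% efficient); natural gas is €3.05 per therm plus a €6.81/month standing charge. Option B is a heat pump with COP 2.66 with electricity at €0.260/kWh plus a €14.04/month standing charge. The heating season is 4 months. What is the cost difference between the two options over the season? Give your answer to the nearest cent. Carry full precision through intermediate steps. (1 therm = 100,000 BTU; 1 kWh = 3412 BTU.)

€375.33

Heat load = 856 therm × 100,000 = 85,600,000 BTU
Gas: input = 85,600,000 / 0.914 = 93,654,267 BTU = 936.5 therm → 936.5 × €3.05 = €2,856.46; + 4 × €6.81 standing = €2,883.70
Heat pump: 85,600,000 BTU / 3412 = 25,090 kWh heat; / 2.66 = 9,432 kWh in → × €0.260 = €2,452.20; + 4 × €14.04 standing = €2,508.36
Difference = |€2,883.70 − €2,508.36| = €375.33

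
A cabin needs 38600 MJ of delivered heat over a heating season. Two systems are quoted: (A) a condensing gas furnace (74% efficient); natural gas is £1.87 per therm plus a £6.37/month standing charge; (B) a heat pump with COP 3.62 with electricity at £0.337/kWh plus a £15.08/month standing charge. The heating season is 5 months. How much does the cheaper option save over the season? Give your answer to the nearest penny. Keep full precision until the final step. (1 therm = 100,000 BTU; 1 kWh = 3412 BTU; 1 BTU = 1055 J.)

Heat load = 38600 MJ = 38,600,000,000 J / 1055 = 36,587,678 BTU
Gas: input = 36,587,678 / 0.74 = 49,442,808 BTU = 494.4 therm → 494.4 × £1.87 = £924.58; + 5 × £6.37 standing = £956.43
Heat pump: 36,587,678 BTU / 3412 = 10,720 kWh heat; / 3.62 = 2,962 kWh in → × £0.337 = £998.27; + 5 × £15.08 standing = £1,073.67
Difference = |£956.43 − £1,073.67| = £117.24

£117.24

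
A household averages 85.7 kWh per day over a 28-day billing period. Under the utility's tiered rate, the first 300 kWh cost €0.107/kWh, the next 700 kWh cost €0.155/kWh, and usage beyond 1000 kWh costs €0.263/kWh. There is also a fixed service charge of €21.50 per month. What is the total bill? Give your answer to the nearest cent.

€530.19

Usage = 85.7 kWh/day × 28 days = 2399.6 kWh
First 300 kWh × €0.107 = €32.10
Next 700 kWh × €0.155 = €108.50
Remaining 1399.6 kWh × €0.263 = €368.09
Energy charge = €508.69; + service €21.50 = €530.19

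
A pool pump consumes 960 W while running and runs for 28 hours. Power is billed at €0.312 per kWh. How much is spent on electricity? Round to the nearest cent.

€8.39

Energy = 960 W × 28 h = 26,880 Wh = 26.88 kWh
Cost = 26.88 kWh × €0.312/kWh = €8.39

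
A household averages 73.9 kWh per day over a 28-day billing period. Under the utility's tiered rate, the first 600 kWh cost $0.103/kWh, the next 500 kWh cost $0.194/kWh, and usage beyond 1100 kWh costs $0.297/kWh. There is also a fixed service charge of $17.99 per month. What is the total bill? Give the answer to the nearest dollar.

Usage = 73.9 kWh/day × 28 days = 2069.2 kWh
First 600 kWh × $0.103 = $61.80
Next 500 kWh × $0.194 = $97.00
Remaining 969.2 kWh × $0.297 = $287.85
Energy charge = $446.65; + service $17.99 = $464.64 ≈ $465

$465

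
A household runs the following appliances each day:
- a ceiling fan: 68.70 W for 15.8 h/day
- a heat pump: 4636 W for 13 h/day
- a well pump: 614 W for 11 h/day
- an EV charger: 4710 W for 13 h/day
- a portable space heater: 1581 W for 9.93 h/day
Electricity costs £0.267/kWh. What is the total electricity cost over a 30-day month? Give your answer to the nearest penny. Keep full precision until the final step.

ceiling fan: 68.70 W × 15.8 h × 30 d = 32,564 Wh = 32.56 kWh
heat pump: 4636 W × 13 h × 30 d = 1,808,040 Wh = 1,808 kWh
well pump: 614 W × 11 h × 30 d = 202,620 Wh = 202.6 kWh
EV charger: 4710 W × 13 h × 30 d = 1,836,900 Wh = 1,837 kWh
portable space heater: 1581 W × 9.93 h × 30 d = 470,980 Wh = 471 kWh
Total energy = 32.56 + 1,808 + 202.6 + 1,837 + 471 = 4,351 kWh
Cost = 4,351 kWh × £0.267 = £1,161.74

£1161.74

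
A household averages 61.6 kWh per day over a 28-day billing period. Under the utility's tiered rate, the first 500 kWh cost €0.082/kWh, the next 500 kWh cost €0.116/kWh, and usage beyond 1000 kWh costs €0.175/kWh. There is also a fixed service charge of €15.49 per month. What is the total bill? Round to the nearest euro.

€241

Usage = 61.6 kWh/day × 28 days = 1724.8 kWh
First 500 kWh × €0.082 = €41.00
Next 500 kWh × €0.116 = €58.00
Remaining 724.8 kWh × €0.175 = €126.84
Energy charge = €225.84; + service €15.49 = €241.33 ≈ €241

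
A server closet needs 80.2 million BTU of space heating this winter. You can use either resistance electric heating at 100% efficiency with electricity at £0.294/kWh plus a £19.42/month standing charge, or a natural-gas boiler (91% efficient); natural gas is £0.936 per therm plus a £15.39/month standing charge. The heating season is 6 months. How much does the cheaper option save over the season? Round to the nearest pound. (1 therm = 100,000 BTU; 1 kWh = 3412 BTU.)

£6110

Heat load = 80.2 × 10⁶ BTU = 80,200,000 BTU
Gas: input = 80,200,000 / 0.91 = 88,131,868 BTU = 881.3 therm → 881.3 × £0.936 = £824.91; + 6 × £15.39 standing = £917.25
Electric: 80,200,000 BTU / 3412 = 23,510 kWh → × £0.294 = £6,910.55; + 6 × £19.42 standing = £7,027.07
Difference = |£917.25 − £7,027.07| = £6,109.82 ≈ £6110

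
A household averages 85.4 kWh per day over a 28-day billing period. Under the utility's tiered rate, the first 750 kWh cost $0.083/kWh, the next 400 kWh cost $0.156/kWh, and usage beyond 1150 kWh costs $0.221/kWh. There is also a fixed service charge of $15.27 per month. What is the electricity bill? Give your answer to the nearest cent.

$414.23

Usage = 85.4 kWh/day × 28 days = 2391.2 kWh
First 750 kWh × $0.083 = $62.25
Next 400 kWh × $0.156 = $62.40
Remaining 1241.2 kWh × $0.221 = $274.31
Energy charge = $398.96; + service $15.27 = $414.23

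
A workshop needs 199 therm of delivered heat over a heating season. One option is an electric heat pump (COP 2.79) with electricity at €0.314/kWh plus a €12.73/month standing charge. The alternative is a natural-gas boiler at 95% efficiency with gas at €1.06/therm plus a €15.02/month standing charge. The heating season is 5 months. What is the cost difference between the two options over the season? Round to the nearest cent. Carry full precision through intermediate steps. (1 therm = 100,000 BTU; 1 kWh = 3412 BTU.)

€422.91

Heat load = 199 therm × 100,000 = 19,900,000 BTU
Gas: input = 19,900,000 / 0.95 = 20,947,368 BTU = 209.5 therm → 209.5 × €1.06 = €222.04; + 5 × €15.02 standing = €297.14
Heat pump: 19,900,000 BTU / 3412 = 5,832 kWh heat; / 2.79 = 2,090 kWh in → × €0.314 = €656.40; + 5 × €12.73 standing = €720.05
Difference = |€297.14 − €720.05| = €422.91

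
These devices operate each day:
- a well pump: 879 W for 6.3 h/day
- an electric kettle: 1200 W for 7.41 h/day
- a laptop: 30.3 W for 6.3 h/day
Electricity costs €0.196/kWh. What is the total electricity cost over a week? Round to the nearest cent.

well pump: 879 W × 6.3 h × 7 d = 38,764 Wh = 38.76 kWh
electric kettle: 1200 W × 7.41 h × 7 d = 62,244 Wh = 62.24 kWh
laptop: 30.3 W × 6.3 h × 7 d = 1,336 Wh = 1.336 kWh
Total energy = 38.76 + 62.24 + 1.336 = 102.3 kWh
Cost = 102.3 kWh × €0.196 = €20.06

€20.06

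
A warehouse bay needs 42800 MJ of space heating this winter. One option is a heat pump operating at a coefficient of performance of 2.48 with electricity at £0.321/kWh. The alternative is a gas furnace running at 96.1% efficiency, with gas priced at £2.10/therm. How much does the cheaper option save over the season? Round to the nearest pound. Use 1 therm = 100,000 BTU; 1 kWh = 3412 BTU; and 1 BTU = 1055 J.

Heat load = 42800 MJ = 42,800,000,000 J / 1055 = 40,568,720 BTU
Gas: input = 40,568,720 / 0.961 = 42,215,110 BTU = 422.2 therm → 422.2 × £2.10 = £886.52
Heat pump: 40,568,720 BTU / 3412 = 11,890 kWh heat; / 2.48 = 4,794 kWh in → × £0.321 = £1,538.99
Difference = |£886.52 − £1,538.99| = £652.47 ≈ £652

£652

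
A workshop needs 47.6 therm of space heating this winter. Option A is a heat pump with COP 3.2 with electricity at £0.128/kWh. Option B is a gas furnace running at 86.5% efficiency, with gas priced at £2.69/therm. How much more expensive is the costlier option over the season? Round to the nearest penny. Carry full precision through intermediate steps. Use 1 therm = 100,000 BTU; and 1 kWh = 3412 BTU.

Heat load = 47.6 therm × 100,000 = 4,760,000 BTU
Gas: input = 4,760,000 / 0.865 = 5,502,890 BTU = 55.03 therm → 55.03 × £2.69 = £148.03
Heat pump: 4,760,000 BTU / 3412 = 1,395 kWh heat; / 3.2 = 436 kWh in → × £0.128 = £55.80
Difference = |£148.03 − £55.80| = £92.22

£92.22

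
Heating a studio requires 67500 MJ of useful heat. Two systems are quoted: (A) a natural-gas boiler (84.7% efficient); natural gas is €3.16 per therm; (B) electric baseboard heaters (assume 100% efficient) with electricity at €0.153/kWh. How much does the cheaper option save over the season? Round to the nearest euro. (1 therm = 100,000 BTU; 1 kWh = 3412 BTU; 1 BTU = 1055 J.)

€482

Heat load = 67500 MJ = 67,500,000,000 J / 1055 = 63,981,043 BTU
Gas: input = 63,981,043 / 0.847 = 75,538,421 BTU = 755.4 therm → 755.4 × €3.16 = €2,387.01
Electric: 63,981,043 BTU / 3412 = 18,750 kWh → × €0.153 = €2,869.02
Difference = |€2,387.01 − €2,869.02| = €482.01 ≈ €482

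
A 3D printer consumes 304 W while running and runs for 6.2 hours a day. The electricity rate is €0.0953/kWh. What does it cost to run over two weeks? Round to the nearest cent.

Energy = 304 W × 6.2 h/day × 14 days = 26,387 Wh = 26.39 kWh
Cost = 26.39 kWh × €0.0953/kWh = €2.51

€2.51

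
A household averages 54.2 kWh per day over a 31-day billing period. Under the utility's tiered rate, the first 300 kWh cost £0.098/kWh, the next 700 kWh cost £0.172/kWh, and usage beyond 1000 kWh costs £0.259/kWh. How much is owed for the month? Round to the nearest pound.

£326

Usage = 54.2 kWh/day × 31 days = 1680.2 kWh
First 300 kWh × £0.098 = £29.40
Next 700 kWh × £0.172 = £120.40
Remaining 680.2 kWh × £0.259 = £176.17
Total = £325.97 ≈ £326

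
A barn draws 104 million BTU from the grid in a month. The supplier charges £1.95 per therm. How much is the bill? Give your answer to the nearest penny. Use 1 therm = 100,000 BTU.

£2028.00

104 million BTU × (10 therm/million BTU) = 1,040 therm
Cost = 1,040 therm × £1.95/therm = £2,028.00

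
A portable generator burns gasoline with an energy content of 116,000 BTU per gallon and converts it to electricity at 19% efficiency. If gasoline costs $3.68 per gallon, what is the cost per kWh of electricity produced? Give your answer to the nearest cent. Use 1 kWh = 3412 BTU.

Electrical output per gallon = 116,000 BTU × 0.19 / 3412 BTU/kWh = 6.46 kWh
Cost per kWh = $3.68 / 6.46 kWh = $0.570

$0.57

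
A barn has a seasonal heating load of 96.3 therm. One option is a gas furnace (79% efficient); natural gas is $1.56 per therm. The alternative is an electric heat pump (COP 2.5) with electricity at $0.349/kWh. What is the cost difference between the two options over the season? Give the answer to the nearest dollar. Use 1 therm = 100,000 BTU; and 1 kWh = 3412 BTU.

$204

Heat load = 96.3 therm × 100,000 = 9,630,000 BTU
Gas: input = 9,630,000 / 0.79 = 12,189,873 BTU = 121.9 therm → 121.9 × $1.56 = $190.16
Heat pump: 9,630,000 BTU / 3412 = 2,822 kWh heat; / 2.5 = 1,129 kWh in → × $0.349 = $394.01
Difference = |$190.16 − $394.01| = $203.84 ≈ $204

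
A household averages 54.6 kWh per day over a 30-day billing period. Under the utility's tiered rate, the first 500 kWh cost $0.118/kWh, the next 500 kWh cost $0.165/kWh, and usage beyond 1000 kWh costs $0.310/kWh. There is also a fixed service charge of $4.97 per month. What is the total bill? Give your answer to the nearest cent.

Usage = 54.6 kWh/day × 30 days = 1638 kWh
First 500 kWh × $0.118 = $59.00
Next 500 kWh × $0.165 = $82.50
Remaining 638 kWh × $0.310 = $197.78
Energy charge = $339.28; + service $4.97 = $344.25

$344.25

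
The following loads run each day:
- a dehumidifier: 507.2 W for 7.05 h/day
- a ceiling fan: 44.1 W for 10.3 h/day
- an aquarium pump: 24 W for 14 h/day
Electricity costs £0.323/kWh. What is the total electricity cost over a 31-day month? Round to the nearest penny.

£43.72

dehumidifier: 507.2 W × 7.05 h × 31 d = 110,849 Wh = 110.8 kWh
ceiling fan: 44.1 W × 10.3 h × 31 d = 14,081 Wh = 14.08 kWh
aquarium pump: 24 W × 14 h × 31 d = 10,416 Wh = 10.42 kWh
Total energy = 110.8 + 14.08 + 10.42 = 135.3 kWh
Cost = 135.3 kWh × £0.323 = £43.72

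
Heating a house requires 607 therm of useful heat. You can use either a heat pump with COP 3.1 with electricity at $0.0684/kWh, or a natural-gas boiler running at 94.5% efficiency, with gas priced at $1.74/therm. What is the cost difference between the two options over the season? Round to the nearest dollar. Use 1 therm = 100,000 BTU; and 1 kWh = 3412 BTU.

Heat load = 607 therm × 100,000 = 60,700,000 BTU
Gas: input = 60,700,000 / 0.945 = 64,232,804 BTU = 642.3 therm → 642.3 × $1.74 = $1,117.65
Heat pump: 60,700,000 BTU / 3412 = 17,790 kWh heat; / 3.1 = 5,739 kWh in → × $0.0684 = $392.53
Difference = |$1,117.65 − $392.53| = $725.12 ≈ $725

$725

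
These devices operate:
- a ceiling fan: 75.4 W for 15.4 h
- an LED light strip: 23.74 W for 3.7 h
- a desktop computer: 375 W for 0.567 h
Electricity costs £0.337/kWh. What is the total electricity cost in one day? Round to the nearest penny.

£0.49

ceiling fan: 75.4 W × 15.4 h = 1,161 Wh = 1.161 kWh
LED light strip: 23.74 W × 3.7 h = 88 Wh = 0.08784 kWh
desktop computer: 375 W × 0.567 h = 213 Wh = 0.2126 kWh
Total energy = 1.161 + 0.08784 + 0.2126 = 1.462 kWh
Cost = 1.462 kWh × £0.337 = £0.49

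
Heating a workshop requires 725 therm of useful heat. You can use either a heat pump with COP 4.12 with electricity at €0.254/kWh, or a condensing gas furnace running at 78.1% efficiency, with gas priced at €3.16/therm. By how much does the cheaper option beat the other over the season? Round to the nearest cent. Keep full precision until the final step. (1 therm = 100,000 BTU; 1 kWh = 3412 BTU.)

Heat load = 725 therm × 100,000 = 72,500,000 BTU
Gas: input = 72,500,000 / 0.781 = 92,829,706 BTU = 928.3 therm → 928.3 × €3.16 = €2,933.42
Heat pump: 72,500,000 BTU / 3412 = 21,250 kWh heat; / 4.12 = 5,157 kWh in → × €0.254 = €1,309.98
Difference = |€2,933.42 − €1,309.98| = €1,623.44

€1623.44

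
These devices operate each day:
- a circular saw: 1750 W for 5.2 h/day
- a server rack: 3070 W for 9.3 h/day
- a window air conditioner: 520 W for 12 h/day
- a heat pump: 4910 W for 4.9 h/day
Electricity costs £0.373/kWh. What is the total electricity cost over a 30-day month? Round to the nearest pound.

circular saw: 1750 W × 5.2 h × 30 d = 273,000 Wh = 273 kWh
server rack: 3070 W × 9.3 h × 30 d = 856,530 Wh = 856.5 kWh
window air conditioner: 520 W × 12 h × 30 d = 187,200 Wh = 187.2 kWh
heat pump: 4910 W × 4.9 h × 30 d = 721,770 Wh = 721.8 kWh
Total energy = 273 + 856.5 + 187.2 + 721.8 = 2,038 kWh
Cost = 2,038 kWh × £0.373 = £760.36 ≈ £760

£760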